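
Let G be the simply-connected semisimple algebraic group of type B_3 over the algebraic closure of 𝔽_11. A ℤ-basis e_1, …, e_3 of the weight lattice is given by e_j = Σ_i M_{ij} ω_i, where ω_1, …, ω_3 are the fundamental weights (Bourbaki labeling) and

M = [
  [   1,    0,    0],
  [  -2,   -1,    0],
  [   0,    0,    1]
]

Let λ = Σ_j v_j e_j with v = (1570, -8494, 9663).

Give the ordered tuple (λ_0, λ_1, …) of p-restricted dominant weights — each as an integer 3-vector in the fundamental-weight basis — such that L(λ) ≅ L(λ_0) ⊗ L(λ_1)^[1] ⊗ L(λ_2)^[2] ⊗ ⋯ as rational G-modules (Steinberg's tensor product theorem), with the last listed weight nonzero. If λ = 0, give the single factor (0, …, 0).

((8, 8, 5), (10, 2, 9), (1, 0, 2), (1, 4, 7))

ω-coordinates c = M·v, v = (1570, -8494, 9663):
  c_1 = 1·1570 + (0)·(-8494) + 0·9663 = 1570
  c_2 = (-2)·(1570) + (-1)·(-8494) + 0·9663 = 5354
  c_3 = 0·1570 + (0)·(-8494) + 1·9663 = 9663
Base-11 expansion of each c_i:
  c_1 = 1570 = 8·11^0 + 10·11^1 + 1·11^2 + 1·11^3
  c_2 = 5354 = 8·11^0 + 2·11^1 + 0·11^2 + 4·11^3
  c_3 = 9663 = 5·11^0 + 9·11^1 + 2·11^2 + 7·11^3
p-restricted factor λ_0 = (8, 8, 5)
p-restricted factor λ_1 = (10, 2, 9)
p-restricted factor λ_2 = (1, 0, 2)
p-restricted factor λ_3 = (1, 4, 7)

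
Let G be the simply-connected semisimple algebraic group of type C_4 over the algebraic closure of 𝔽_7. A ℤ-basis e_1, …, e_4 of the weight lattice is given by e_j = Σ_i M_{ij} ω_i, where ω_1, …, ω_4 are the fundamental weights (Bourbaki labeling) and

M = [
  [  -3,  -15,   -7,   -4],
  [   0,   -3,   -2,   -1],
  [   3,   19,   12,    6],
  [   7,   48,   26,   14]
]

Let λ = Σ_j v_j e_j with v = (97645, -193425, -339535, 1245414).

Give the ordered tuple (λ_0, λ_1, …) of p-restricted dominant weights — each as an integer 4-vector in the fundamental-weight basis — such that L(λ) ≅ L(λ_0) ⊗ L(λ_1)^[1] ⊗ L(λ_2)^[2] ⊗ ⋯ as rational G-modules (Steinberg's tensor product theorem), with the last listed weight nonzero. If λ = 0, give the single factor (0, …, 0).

Change of basis e → ω: c = M·v where v = (97645, -193425, -339535, 1245414):
  c_1 = (-3)·(97645) + (-15)·(-193425) + (-7)·(-339535) + (-4)·(1245414) = 3529
  c_2 = (0)·(97645) + (-3)·(-193425) + (-2)·(-339535) + (-1)·(1245414) = 13931
  c_3 = (3)·(97645) + (19)·(-193425) + (12)·(-339535) + (6)·(1245414) = 15924
  c_4 = (7)·(97645) + (48)·(-193425) + (26)·(-339535) + (14)·(1245414) = 7001
p = 7; digits c_i = Σ_j d_{ij}·7^j, 0 ≤ d_{ij} < 7:
  c_1 = 3529 = 1·7^0 + 0·7^1 + 2·7^2 + 3·7^3 + 1·7^4
  c_2 = 13931 = 1·7^0 + 2·7^1 + 4·7^2 + 5·7^3 + 5·7^4
  c_3 = 15924 = 6·7^0 + 6·7^1 + 2·7^2 + 4·7^3 + 6·7^4
  c_4 = 7001 = 1·7^0 + 6·7^1 + 2·7^2 + 6·7^3 + 2·7^4
p-restricted factor λ_0 = (1, 1, 6, 1)
p-restricted factor λ_1 = (0, 2, 6, 6)
p-restricted factor λ_2 = (2, 4, 2, 2)
p-restricted factor λ_3 = (3, 5, 4, 6)
p-restricted factor λ_4 = (1, 5, 6, 2)

((1, 1, 6, 1), (0, 2, 6, 6), (2, 4, 2, 2), (3, 5, 4, 6), (1, 5, 6, 2))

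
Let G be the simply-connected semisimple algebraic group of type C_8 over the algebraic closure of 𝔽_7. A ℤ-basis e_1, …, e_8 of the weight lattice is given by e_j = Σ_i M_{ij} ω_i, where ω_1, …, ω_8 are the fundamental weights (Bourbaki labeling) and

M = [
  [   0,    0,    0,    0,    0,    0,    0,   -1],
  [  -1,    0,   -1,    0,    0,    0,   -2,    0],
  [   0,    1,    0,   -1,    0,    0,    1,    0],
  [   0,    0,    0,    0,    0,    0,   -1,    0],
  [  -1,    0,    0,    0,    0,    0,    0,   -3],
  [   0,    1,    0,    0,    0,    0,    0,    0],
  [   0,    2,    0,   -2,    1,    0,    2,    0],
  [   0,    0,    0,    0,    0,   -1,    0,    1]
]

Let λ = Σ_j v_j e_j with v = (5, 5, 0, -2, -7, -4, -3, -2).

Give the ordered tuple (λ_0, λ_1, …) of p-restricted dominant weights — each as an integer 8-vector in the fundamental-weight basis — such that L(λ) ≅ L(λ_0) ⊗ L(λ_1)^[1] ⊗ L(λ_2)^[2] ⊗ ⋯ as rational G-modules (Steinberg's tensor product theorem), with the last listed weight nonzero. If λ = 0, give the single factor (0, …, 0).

Converting to the ω-basis (c_i = row i of M dotted with v = (5, 5, 0, -2, -7, -4, -3, -2)):
  c_1 = 0*5 + 0*5 + 0*0 + 0*-2 + 0*-7 + 0*-4 + 0*-3 + -1*-2 = 2
  c_2 = -1*5 + 0*5 + -1*0 + 0*-2 + 0*-7 + 0*-4 + -2*-3 + 0*-2 = 1
  c_3 = 0*5 + 1*5 + 0*0 + -1*-2 + 0*-7 + 0*-4 + 1*-3 + 0*-2 = 4
  c_4 = 0*5 + 0*5 + 0*0 + 0*-2 + 0*-7 + 0*-4 + -1*-3 + 0*-2 = 3
  c_5 = -1*5 + 0*5 + 0*0 + 0*-2 + 0*-7 + 0*-4 + 0*-3 + -3*-2 = 1
  c_6 = 0*5 + 1*5 + 0*0 + 0*-2 + 0*-7 + 0*-4 + 0*-3 + 0*-2 = 5
  c_7 = 0*5 + 2*5 + 0*0 + -2*-2 + 1*-7 + 0*-4 + 2*-3 + 0*-2 = 1
  c_8 = 0*5 + 0*5 + 0*0 + 0*-2 + 0*-7 + -1*-4 + 0*-3 + 1*-2 = 2
Base-7 expansion of each c_i:
  c_1 = 2 = 2·7^0
  c_2 = 1 = 1·7^0
  c_3 = 4 = 4·7^0
  c_4 = 3 = 3·7^0
  c_5 = 1 = 1·7^0
  c_6 = 5 = 5·7^0
  c_7 = 1 = 1·7^0
  c_8 = 2 = 2·7^0
p-restricted factor λ_0 = (2, 1, 4, 3, 1, 5, 1, 2)

((2, 1, 4, 3, 1, 5, 1, 2),)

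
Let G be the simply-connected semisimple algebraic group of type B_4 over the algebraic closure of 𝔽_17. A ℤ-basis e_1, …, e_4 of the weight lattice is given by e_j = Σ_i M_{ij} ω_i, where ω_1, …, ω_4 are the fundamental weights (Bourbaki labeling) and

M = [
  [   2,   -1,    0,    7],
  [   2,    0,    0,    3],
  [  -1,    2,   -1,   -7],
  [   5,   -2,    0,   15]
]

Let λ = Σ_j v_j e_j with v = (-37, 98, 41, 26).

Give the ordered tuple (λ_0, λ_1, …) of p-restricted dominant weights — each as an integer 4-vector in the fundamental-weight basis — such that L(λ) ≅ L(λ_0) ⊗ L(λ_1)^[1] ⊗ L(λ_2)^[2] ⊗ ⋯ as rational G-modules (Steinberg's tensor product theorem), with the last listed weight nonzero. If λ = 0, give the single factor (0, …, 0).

ω-coordinates c = M·v, v = (-37, 98, 41, 26):
  c_1 = (2)·(-37) + (-1)·(98) + 0·41 + 7·26 = 10
  c_2 = (2)·(-37) + 0·98 + 0·41 + 3·26 = 4
  c_3 = (-1)·(-37) + 2·98 + (-1)·(41) + (-7)·(26) = 10
  c_4 = (5)·(-37) + (-2)·(98) + 0·41 + 15·26 = 9
Writing each c_i in base p = 17:
  c_1 = 10 = 10·17^0
  c_2 = 4 = 4·17^0
  c_3 = 10 = 10·17^0
  c_4 = 9 = 9·17^0
p-restricted factor λ_0 = (10, 4, 10, 9)

((10, 4, 10, 9),)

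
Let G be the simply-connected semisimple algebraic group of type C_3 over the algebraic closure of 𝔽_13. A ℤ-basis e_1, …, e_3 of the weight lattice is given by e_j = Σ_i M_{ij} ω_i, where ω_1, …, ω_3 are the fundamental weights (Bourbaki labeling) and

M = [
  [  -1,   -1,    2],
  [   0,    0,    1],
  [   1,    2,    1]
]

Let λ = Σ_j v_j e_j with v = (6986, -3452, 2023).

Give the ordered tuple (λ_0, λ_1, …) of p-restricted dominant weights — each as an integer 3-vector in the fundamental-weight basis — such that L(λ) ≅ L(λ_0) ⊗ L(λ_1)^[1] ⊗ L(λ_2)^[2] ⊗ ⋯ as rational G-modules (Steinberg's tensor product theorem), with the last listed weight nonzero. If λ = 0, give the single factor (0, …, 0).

((5, 8, 12), (0, 12, 5), (3, 11, 12))

Compute c_i = Σ_j M_{ij} v_j with v = (6986, -3452, 2023):
  c_1 = -1*6986 + -1*-3452 + 2*2023 = 512
  c_2 = 0*6986 + 0*-3452 + 1*2023 = 2023
  c_3 = 1*6986 + 2*-3452 + 1*2023 = 2105
p = 13; digits c_i = Σ_j d_{ij}·13^j, 0 ≤ d_{ij} < 13:
  c_1 = 512 = 5·13^0 + 0·13^1 + 3·13^2
  c_2 = 2023 = 8·13^0 + 12·13^1 + 11·13^2
  c_3 = 2105 = 12·13^0 + 5·13^1 + 12·13^2
λ_0 = (5, 8, 12)
λ_1 = (0, 12, 5)
λ_2 = (3, 11, 12)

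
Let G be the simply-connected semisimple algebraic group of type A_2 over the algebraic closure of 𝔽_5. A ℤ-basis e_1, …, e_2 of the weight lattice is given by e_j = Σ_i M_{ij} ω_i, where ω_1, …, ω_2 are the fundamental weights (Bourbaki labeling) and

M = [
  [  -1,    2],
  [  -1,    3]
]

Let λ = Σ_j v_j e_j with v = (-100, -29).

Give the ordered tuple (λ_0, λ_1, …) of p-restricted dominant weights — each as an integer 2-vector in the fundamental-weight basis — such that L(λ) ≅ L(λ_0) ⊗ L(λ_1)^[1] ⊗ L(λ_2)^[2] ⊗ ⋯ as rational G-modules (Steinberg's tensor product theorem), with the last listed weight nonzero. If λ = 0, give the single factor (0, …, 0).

((2, 3), (3, 2), (1, 0))

Change of basis e → ω: c = M·v where v = (-100, -29):
  c_1 = -1*-100 + 2*-29 = 42
  c_2 = -1*-100 + 3*-29 = 13
Base-5 expansion of each c_i:
  c_1 = 42 = 2·5^0 + 3·5^1 + 1·5^2
  c_2 = 13 = 3·5^0 + 2·5^1
λ_0 = (2, 3)
λ_1 = (3, 2)
λ_2 = (1, 0)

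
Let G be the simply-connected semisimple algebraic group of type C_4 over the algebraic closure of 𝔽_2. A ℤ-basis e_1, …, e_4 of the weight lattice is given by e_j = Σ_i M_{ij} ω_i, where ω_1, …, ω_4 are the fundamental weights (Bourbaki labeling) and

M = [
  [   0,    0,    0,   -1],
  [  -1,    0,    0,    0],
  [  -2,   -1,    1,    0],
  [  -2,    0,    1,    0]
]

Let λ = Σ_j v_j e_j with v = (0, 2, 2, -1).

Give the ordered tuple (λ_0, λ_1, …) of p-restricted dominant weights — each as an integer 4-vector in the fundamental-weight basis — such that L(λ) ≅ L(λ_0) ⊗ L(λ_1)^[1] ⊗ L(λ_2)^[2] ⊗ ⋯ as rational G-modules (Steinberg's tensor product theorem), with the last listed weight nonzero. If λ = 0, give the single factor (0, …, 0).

((1, 0, 0, 0), (0, 0, 0, 1))

ω-coordinates c = M·v, v = (0, 2, 2, -1):
  c_1 = 0·0 + 0·2 + 0·2 + (-1)·(-1) = 1
  c_2 = (-1)·(0) + 0·2 + 0·2 + (0)·(-1) = 0
  c_3 = (-2)·(0) + (-1)·(2) + 1·2 + (0)·(-1) = 0
  c_4 = (-2)·(0) + 0·2 + 1·2 + (0)·(-1) = 2
p = 2; digits c_i = Σ_j d_{ij}·2^j, 0 ≤ d_{ij} < 2:
  c_1 = 1 = 1·2^0
  c_2 = 0
  c_3 = 0
  c_4 = 2 = 0·2^0 + 1·2^1
Factor λ_0 = (1, 0, 0, 0)
Factor λ_1 = (0, 0, 0, 1)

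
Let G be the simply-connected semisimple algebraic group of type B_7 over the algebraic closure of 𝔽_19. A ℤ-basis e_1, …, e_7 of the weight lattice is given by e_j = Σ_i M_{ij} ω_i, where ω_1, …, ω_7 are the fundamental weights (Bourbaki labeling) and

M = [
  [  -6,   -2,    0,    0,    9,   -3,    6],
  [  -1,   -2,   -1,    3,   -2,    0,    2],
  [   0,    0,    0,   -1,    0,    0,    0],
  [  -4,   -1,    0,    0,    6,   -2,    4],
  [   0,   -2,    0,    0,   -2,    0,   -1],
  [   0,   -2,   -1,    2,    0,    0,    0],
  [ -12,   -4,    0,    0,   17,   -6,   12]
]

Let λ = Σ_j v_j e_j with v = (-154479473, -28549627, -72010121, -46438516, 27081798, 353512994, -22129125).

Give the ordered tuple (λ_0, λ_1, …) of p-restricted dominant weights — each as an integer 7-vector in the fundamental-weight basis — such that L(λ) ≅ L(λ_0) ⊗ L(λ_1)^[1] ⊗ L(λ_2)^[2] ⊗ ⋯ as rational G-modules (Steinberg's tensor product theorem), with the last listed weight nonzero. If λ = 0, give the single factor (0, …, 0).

ω-coordinates c = M·v, v = (-154479473, -28549627, -72010121, -46438516, 27081798, 353512994, -22129125):
  c_1 = -6*-154479473 + -2*-28549627 + 0*-72010121 + 0*-46438516 + 9*27081798 + -3*353512994 + 6*-22129125 = 34398542
  c_2 = -1*-154479473 + -2*-28549627 + -1*-72010121 + 3*-46438516 + -2*27081798 + 0*353512994 + 2*-22129125 = 45851454
  c_3 = 0*-154479473 + 0*-28549627 + 0*-72010121 + -1*-46438516 + 0*27081798 + 0*353512994 + 0*-22129125 = 46438516
  c_4 = -4*-154479473 + -1*-28549627 + 0*-72010121 + 0*-46438516 + 6*27081798 + -2*353512994 + 4*-22129125 = 13415819
  c_5 = 0*-154479473 + -2*-28549627 + 0*-72010121 + 0*-46438516 + -2*27081798 + 0*353512994 + -1*-22129125 = 25064783
  c_6 = 0*-154479473 + -2*-28549627 + -1*-72010121 + 2*-46438516 + 0*27081798 + 0*353512994 + 0*-22129125 = 36232343
  c_7 = -12*-154479473 + -4*-28549627 + 0*-72010121 + 0*-46438516 + 17*27081798 + -6*353512994 + 12*-22129125 = 41715286
Base-19 expansion of each c_i:
  c_1 = 34398542 = 11·19^0 + 15·19^1 + 1·19^2 + 18·19^3 + 16·19^4 + 13·19^5
  c_2 = 45851454 = 8·19^0 + 6·19^1 + 16·19^2 + 15·19^3 + 9·19^4 + 18·19^5
  c_3 = 46438516 = 8·19^0 + 10·19^1 + 8·19^2 + 6·19^3 + 14·19^4 + 18·19^5
  c_4 = 13415819 = 14·19^0 + 17·19^1 + 17·19^2 + 17·19^3 + 7·19^4 + 5·19^5
  c_5 = 25064783 = 2·19^0 + 10·19^1 + 5·19^2 + 6·19^3 + 2·19^4 + 10·19^5
  c_6 = 36232343 = 8·19^0 + 11·19^1 + 8·19^2 + 0·19^3 + 12·19^4 + 14·19^5
  c_7 = 41715286 = 7·19^0 + 15·19^1 + 15·19^2 + 1·19^3 + 16·19^4 + 16·19^5
λ_0 = (11, 8, 8, 14, 2, 8, 7)
λ_1 = (15, 6, 10, 17, 10, 11, 15)
λ_2 = (1, 16, 8, 17, 5, 8, 15)
λ_3 = (18, 15, 6, 17, 6, 0, 1)
λ_4 = (16, 9, 14, 7, 2, 12, 16)
λ_5 = (13, 18, 18, 5, 10, 14, 16)

((11, 8, 8, 14, 2, 8, 7), (15, 6, 10, 17, 10, 11, 15), (1, 16, 8, 17, 5, 8, 15), (18, 15, 6, 17, 6, 0, 1), (16, 9, 14, 7, 2, 12, 16), (13, 18, 18, 5, 10, 14, 16))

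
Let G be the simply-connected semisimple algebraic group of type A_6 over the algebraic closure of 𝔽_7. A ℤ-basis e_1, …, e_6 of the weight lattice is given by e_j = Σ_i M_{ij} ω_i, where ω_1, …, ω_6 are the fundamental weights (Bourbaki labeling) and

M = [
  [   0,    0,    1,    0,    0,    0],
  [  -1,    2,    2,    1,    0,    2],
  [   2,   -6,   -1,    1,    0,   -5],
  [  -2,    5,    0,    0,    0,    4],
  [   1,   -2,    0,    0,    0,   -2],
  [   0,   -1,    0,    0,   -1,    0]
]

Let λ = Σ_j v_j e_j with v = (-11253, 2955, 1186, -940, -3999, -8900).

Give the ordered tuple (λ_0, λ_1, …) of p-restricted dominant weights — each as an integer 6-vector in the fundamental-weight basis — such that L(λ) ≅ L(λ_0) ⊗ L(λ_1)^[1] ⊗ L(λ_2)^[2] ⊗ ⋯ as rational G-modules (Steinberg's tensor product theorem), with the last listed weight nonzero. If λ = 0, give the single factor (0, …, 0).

((3, 4, 3, 1, 0, 1), (1, 1, 4, 2, 0, 2), (3, 2, 1, 6, 6, 0), (3, 2, 6, 4, 1, 3))

Compute c_i = Σ_j M_{ij} v_j with v = (-11253, 2955, 1186, -940, -3999, -8900):
  c_1 = (0)·(-11253) + (0)·(2955) + (1)·(1186) + (0)·(-940) + (0)·(-3999) + (0)·(-8900) = 1186
  c_2 = (-1)·(-11253) + (2)·(2955) + (2)·(1186) + (1)·(-940) + (0)·(-3999) + (2)·(-8900) = 795
  c_3 = (2)·(-11253) + (-6)·(2955) + (-1)·(1186) + (1)·(-940) + (0)·(-3999) + (-5)·(-8900) = 2138
  c_4 = (-2)·(-11253) + (5)·(2955) + (0)·(1186) + (0)·(-940) + (0)·(-3999) + (4)·(-8900) = 1681
  c_5 = (1)·(-11253) + (-2)·(2955) + (0)·(1186) + (0)·(-940) + (0)·(-3999) + (-2)·(-8900) = 637
  c_6 = (0)·(-11253) + (-1)·(2955) + (0)·(1186) + (0)·(-940) + (-1)·(-3999) + (0)·(-8900) = 1044
Base-7 expansion of each c_i:
  c_1 = 1186 = 3·7^0 + 1·7^1 + 3·7^2 + 3·7^3
  c_2 = 795 = 4·7^0 + 1·7^1 + 2·7^2 + 2·7^3
  c_3 = 2138 = 3·7^0 + 4·7^1 + 1·7^2 + 6·7^3
  c_4 = 1681 = 1·7^0 + 2·7^1 + 6·7^2 + 4·7^3
  c_5 = 637 = 0·7^0 + 0·7^1 + 6·7^2 + 1·7^3
  c_6 = 1044 = 1·7^0 + 2·7^1 + 0·7^2 + 3·7^3
λ_0 = (3, 4, 3, 1, 0, 1)
λ_1 = (1, 1, 4, 2, 0, 2)
λ_2 = (3, 2, 1, 6, 6, 0)
λ_3 = (3, 2, 6, 4, 1, 3)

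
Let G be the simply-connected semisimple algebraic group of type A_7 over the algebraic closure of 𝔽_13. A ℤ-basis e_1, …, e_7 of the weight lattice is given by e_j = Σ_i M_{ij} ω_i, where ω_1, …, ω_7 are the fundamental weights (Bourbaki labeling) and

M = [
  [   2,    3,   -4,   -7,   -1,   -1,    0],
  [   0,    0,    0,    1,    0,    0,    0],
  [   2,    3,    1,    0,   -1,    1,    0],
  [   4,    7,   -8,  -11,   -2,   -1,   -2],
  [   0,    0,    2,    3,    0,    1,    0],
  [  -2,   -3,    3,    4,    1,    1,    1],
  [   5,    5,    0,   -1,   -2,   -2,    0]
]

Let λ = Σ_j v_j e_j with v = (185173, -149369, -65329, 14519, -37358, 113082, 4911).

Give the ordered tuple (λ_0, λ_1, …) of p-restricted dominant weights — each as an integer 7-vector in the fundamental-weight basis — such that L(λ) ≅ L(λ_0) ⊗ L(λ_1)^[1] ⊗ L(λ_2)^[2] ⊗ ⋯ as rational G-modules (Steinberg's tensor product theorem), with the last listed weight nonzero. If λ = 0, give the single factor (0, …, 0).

In the fundamental-weight basis, λ has coordinates c = M·v (v = (185173, -149369, -65329, 14519, -37358, 113082, 4911)):
  c_1 = 2*185173 + 3*-149369 + -4*-65329 + -7*14519 + -1*-37358 + -1*113082 + 0*4911 = 6198
  c_2 = 0*185173 + 0*-149369 + 0*-65329 + 1*14519 + 0*-37358 + 0*113082 + 0*4911 = 14519
  c_3 = 2*185173 + 3*-149369 + 1*-65329 + 0*14519 + -1*-37358 + 1*113082 + 0*4911 = 7350
  c_4 = 4*185173 + 7*-149369 + -8*-65329 + -11*14519 + -2*-37358 + -1*113082 + -2*4911 = 9844
  c_5 = 0*185173 + 0*-149369 + 2*-65329 + 3*14519 + 0*-37358 + 1*113082 + 0*4911 = 25981
  c_6 = -2*185173 + -3*-149369 + 3*-65329 + 4*14519 + 1*-37358 + 1*113082 + 1*4911 = 20485
  c_7 = 5*185173 + 5*-149369 + 0*-65329 + -1*14519 + -2*-37358 + -2*113082 + 0*4911 = 13053
Writing each c_i in base p = 13:
  c_1 = 6198 = 10·13^0 + 8·13^1 + 10·13^2 + 2·13^3
  c_2 = 14519 = 11·13^0 + 11·13^1 + 7·13^2 + 6·13^3
  c_3 = 7350 = 5·13^0 + 6·13^1 + 4·13^2 + 3·13^3
  c_4 = 9844 = 3·13^0 + 3·13^1 + 6·13^2 + 4·13^3
  c_5 = 25981 = 7·13^0 + 9·13^1 + 10·13^2 + 11·13^3
  c_6 = 20485 = 10·13^0 + 2·13^1 + 4·13^2 + 9·13^3
  c_7 = 13053 = 1·13^0 + 3·13^1 + 12·13^2 + 5·13^3
λ_0 = (10, 11, 5, 3, 7, 10, 1)
λ_1 = (8, 11, 6, 3, 9, 2, 3)
λ_2 = (10, 7, 4, 6, 10, 4, 12)
λ_3 = (2, 6, 3, 4, 11, 9, 5)

((10, 11, 5, 3, 7, 10, 1), (8, 11, 6, 3, 9, 2, 3), (10, 7, 4, 6, 10, 4, 12), (2, 6, 3, 4, 11, 9, 5))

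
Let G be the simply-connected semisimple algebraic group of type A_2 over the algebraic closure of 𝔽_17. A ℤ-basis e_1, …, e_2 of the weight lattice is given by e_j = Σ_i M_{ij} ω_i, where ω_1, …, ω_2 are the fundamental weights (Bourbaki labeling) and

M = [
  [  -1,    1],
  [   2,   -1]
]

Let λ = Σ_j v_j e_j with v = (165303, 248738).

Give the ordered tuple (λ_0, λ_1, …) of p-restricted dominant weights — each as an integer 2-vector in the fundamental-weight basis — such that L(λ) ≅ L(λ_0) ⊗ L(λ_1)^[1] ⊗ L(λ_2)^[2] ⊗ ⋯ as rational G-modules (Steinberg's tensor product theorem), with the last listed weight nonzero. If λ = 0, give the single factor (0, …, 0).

ω-coordinates c = M·v, v = (165303, 248738):
  c_1 = -1*165303 + 1*248738 = 83435
  c_2 = 2*165303 + -1*248738 = 81868
Writing each c_i in base p = 17:
  c_1 = 83435 = 16·17^0 + 11·17^1 + 16·17^2 + 16·17^3
  c_2 = 81868 = 13·17^0 + 4·17^1 + 11·17^2 + 16·17^3
λ_0 = (16, 13)
λ_1 = (11, 4)
λ_2 = (16, 11)
λ_3 = (16, 16)

((16, 13), (11, 4), (16, 11), (16, 16))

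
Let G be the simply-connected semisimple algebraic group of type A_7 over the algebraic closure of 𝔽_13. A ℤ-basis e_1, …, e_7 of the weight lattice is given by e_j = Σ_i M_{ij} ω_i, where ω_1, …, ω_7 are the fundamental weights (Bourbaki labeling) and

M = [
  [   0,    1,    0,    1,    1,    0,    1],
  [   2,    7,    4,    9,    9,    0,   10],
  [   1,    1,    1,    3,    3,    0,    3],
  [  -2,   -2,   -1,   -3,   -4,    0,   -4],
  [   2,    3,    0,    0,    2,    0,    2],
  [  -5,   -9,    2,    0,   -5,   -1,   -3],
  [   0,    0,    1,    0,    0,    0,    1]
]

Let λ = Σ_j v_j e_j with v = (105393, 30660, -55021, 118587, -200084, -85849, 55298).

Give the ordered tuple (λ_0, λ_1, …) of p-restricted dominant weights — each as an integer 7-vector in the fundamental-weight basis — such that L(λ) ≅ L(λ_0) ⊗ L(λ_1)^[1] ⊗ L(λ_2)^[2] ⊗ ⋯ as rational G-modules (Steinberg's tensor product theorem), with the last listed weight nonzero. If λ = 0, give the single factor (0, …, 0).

In the fundamental-weight basis, λ has coordinates c = M·v (v = (105393, 30660, -55021, 118587, -200084, -85849, 55298)):
  c_1 = (0)·(105393) + (1)·(30660) + (0)·(-55021) + (1)·(118587) + (1)·(-200084) + (0)·(-85849) + (1)·(55298) = 4461
  c_2 = (2)·(105393) + (7)·(30660) + (4)·(-55021) + (9)·(118587) + (9)·(-200084) + (0)·(-85849) + (10)·(55298) = 24829
  c_3 = (1)·(105393) + (1)·(30660) + (1)·(-55021) + (3)·(118587) + (3)·(-200084) + (0)·(-85849) + (3)·(55298) = 2435
  c_4 = (-2)·(105393) + (-2)·(30660) + (-1)·(-55021) + (-3)·(118587) + (-4)·(-200084) + (0)·(-85849) + (-4)·(55298) = 6298
  c_5 = (2)·(105393) + (3)·(30660) + (0)·(-55021) + (0)·(118587) + (2)·(-200084) + (0)·(-85849) + (2)·(55298) = 13194
  c_6 = (-5)·(105393) + (-9)·(30660) + (2)·(-55021) + (0)·(118587) + (-5)·(-200084) + (-1)·(-85849) + (-3)·(55298) = 7428
  c_7 = (0)·(105393) + (0)·(30660) + (1)·(-55021) + (0)·(118587) + (0)·(-200084) + (0)·(-85849) + (1)·(55298) = 277
Writing each c_i in base p = 13:
  c_1 = 4461 = 2·13^0 + 5·13^1 + 0·13^2 + 2·13^3
  c_2 = 24829 = 12·13^0 + 11·13^1 + 3·13^2 + 11·13^3
  c_3 = 2435 = 4·13^0 + 5·13^1 + 1·13^2 + 1·13^3
  c_4 = 6298 = 6·13^0 + 3·13^1 + 11·13^2 + 2·13^3
  c_5 = 13194 = 12·13^0 + 0·13^1 + 0·13^2 + 6·13^3
  c_6 = 7428 = 5·13^0 + 12·13^1 + 4·13^2 + 3·13^3
  c_7 = 277 = 4·13^0 + 8·13^1 + 1·13^2
Factor λ_0 = (2, 12, 4, 6, 12, 5, 4)
Factor λ_1 = (5, 11, 5, 3, 0, 12, 8)
Factor λ_2 = (0, 3, 1, 11, 0, 4, 1)
Factor λ_3 = (2, 11, 1, 2, 6, 3, 0)

((2, 12, 4, 6, 12, 5, 4), (5, 11, 5, 3, 0, 12, 8), (0, 3, 1, 11, 0, 4, 1), (2, 11, 1, 2, 6, 3, 0))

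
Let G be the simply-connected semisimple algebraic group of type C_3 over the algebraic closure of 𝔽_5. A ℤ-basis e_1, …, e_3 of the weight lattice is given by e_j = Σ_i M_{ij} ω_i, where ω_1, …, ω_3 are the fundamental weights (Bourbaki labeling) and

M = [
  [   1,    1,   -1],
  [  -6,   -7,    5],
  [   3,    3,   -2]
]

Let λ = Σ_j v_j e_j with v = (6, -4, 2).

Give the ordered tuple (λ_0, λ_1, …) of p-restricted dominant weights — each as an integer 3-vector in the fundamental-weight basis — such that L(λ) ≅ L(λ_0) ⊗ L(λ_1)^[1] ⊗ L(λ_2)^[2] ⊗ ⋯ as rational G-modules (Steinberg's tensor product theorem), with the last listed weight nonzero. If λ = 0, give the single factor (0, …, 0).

((0, 2, 2),)

Compute c_i = Σ_j M_{ij} v_j with v = (6, -4, 2):
  c_1 = (1)·(6) + (1)·(-4) + (-1)·(2) = 0
  c_2 = (-6)·(6) + (-7)·(-4) + (5)·(2) = 2
  c_3 = (3)·(6) + (3)·(-4) + (-2)·(2) = 2
Base-5 expansion of each c_i:
  c_1 = 0
  c_2 = 2 = 2·5^0
  c_3 = 2 = 2·5^0
Factor λ_0 = (0, 2, 2)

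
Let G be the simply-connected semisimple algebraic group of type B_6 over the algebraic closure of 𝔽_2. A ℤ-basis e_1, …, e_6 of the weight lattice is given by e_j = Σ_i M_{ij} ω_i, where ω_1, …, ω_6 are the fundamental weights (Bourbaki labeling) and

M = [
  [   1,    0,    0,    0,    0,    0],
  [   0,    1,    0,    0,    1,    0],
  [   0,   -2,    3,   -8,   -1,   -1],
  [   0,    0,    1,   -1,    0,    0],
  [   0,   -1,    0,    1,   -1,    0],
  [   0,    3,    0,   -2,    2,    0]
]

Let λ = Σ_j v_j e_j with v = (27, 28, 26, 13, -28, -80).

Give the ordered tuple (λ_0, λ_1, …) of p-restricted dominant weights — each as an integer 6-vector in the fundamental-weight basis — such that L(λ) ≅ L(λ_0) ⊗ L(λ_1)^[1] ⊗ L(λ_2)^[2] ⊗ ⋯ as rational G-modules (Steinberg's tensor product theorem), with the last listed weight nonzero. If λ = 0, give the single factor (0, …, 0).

((1, 0, 0, 1, 1, 0), (1, 0, 1, 0, 0, 1), (0, 0, 0, 1, 1, 0), (1, 0, 1, 1, 1, 0), (1, 0, 1, 0, 0, 0))

Compute c_i = Σ_j M_{ij} v_j with v = (27, 28, 26, 13, -28, -80):
  c_1 = 1*27 + 0*28 + 0*26 + 0*13 + 0*-28 + 0*-80 = 27
  c_2 = 0*27 + 1*28 + 0*26 + 0*13 + 1*-28 + 0*-80 = 0
  c_3 = 0*27 + -2*28 + 3*26 + -8*13 + -1*-28 + -1*-80 = 26
  c_4 = 0*27 + 0*28 + 1*26 + -1*13 + 0*-28 + 0*-80 = 13
  c_5 = 0*27 + -1*28 + 0*26 + 1*13 + -1*-28 + 0*-80 = 13
  c_6 = 0*27 + 3*28 + 0*26 + -2*13 + 2*-28 + 0*-80 = 2
Expand coordinatewise in base 2:
  c_1 = 27 = 1·2^0 + 1·2^1 + 0·2^2 + 1·2^3 + 1·2^4
  c_2 = 0
  c_3 = 26 = 0·2^0 + 1·2^1 + 0·2^2 + 1·2^3 + 1·2^4
  c_4 = 13 = 1·2^0 + 0·2^1 + 1·2^2 + 1·2^3
  c_5 = 13 = 1·2^0 + 0·2^1 + 1·2^2 + 1·2^3
  c_6 = 2 = 0·2^0 + 1·2^1
Factor λ_0 = (1, 0, 0, 1, 1, 0)
Factor λ_1 = (1, 0, 1, 0, 0, 1)
Factor λ_2 = (0, 0, 0, 1, 1, 0)
Factor λ_3 = (1, 0, 1, 1, 1, 0)
Factor λ_4 = (1, 0, 1, 0, 0, 0)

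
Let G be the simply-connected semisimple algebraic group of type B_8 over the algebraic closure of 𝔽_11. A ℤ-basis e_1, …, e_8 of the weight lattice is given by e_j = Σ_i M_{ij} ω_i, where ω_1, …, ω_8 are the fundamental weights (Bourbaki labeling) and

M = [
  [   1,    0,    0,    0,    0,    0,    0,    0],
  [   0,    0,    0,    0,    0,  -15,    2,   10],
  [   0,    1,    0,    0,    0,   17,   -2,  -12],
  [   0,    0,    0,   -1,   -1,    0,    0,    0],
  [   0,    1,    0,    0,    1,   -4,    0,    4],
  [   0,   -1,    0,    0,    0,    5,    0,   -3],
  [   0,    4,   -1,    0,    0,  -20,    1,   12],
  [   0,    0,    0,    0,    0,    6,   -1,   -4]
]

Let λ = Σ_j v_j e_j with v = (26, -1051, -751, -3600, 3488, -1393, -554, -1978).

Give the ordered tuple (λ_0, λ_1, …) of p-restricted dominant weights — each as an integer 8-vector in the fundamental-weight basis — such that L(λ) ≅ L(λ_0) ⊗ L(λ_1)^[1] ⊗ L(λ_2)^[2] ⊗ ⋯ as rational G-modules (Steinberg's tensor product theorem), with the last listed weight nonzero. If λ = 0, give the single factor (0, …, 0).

((4, 7, 2, 2, 9, 9, 7, 9), (2, 0, 10, 10, 8, 1, 10, 9))

Compute c_i = Σ_j M_{ij} v_j with v = (26, -1051, -751, -3600, 3488, -1393, -554, -1978):
  c_1 = 1·26 + (0)·(-1051) + (0)·(-751) + (0)·(-3600) + 0·3488 + (0)·(-1393) + (0)·(-554) + (0)·(-1978) = 26
  c_2 = 0·26 + (0)·(-1051) + (0)·(-751) + (0)·(-3600) + 0·3488 + (-15)·(-1393) + (2)·(-554) + (10)·(-1978) = 7
  c_3 = 0·26 + (1)·(-1051) + (0)·(-751) + (0)·(-3600) + 0·3488 + (17)·(-1393) + (-2)·(-554) + (-12)·(-1978) = 112
  c_4 = 0·26 + (0)·(-1051) + (0)·(-751) + (-1)·(-3600) + (-1)·(3488) + (0)·(-1393) + (0)·(-554) + (0)·(-1978) = 112
  c_5 = 0·26 + (1)·(-1051) + (0)·(-751) + (0)·(-3600) + 1·3488 + (-4)·(-1393) + (0)·(-554) + (4)·(-1978) = 97
  c_6 = 0·26 + (-1)·(-1051) + (0)·(-751) + (0)·(-3600) + 0·3488 + (5)·(-1393) + (0)·(-554) + (-3)·(-1978) = 20
  c_7 = 0·26 + (4)·(-1051) + (-1)·(-751) + (0)·(-3600) + 0·3488 + (-20)·(-1393) + (1)·(-554) + (12)·(-1978) = 117
  c_8 = 0·26 + (0)·(-1051) + (0)·(-751) + (0)·(-3600) + 0·3488 + (6)·(-1393) + (-1)·(-554) + (-4)·(-1978) = 108
Writing each c_i in base p = 11:
  c_1 = 26 = 4·11^0 + 2·11^1
  c_2 = 7 = 7·11^0
  c_3 = 112 = 2·11^0 + 10·11^1
  c_4 = 112 = 2·11^0 + 10·11^1
  c_5 = 97 = 9·11^0 + 8·11^1
  c_6 = 20 = 9·11^0 + 1·11^1
  c_7 = 117 = 7·11^0 + 10·11^1
  c_8 = 108 = 9·11^0 + 9·11^1
p-restricted factor λ_0 = (4, 7, 2, 2, 9, 9, 7, 9)
p-restricted factor λ_1 = (2, 0, 10, 10, 8, 1, 10, 9)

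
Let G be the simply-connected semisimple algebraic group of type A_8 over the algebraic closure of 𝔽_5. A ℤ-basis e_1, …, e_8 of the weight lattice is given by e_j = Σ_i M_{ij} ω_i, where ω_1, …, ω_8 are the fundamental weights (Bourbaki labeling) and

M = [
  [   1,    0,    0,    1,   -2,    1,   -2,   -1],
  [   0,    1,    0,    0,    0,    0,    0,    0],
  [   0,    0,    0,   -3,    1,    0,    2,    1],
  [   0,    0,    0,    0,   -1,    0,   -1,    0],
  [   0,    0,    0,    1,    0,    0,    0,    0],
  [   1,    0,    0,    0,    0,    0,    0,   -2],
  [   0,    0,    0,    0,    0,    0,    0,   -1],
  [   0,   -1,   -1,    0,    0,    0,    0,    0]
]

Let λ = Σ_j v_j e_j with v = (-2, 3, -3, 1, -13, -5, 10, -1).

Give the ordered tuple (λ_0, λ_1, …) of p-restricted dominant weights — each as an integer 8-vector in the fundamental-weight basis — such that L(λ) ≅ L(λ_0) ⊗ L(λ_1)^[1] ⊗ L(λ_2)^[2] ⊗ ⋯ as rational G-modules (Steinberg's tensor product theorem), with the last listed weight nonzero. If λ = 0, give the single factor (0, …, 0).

ω-coordinates c = M·v, v = (-2, 3, -3, 1, -13, -5, 10, -1):
  c_1 = 1*-2 + 0*3 + 0*-3 + 1*1 + -2*-13 + 1*-5 + -2*10 + -1*-1 = 1
  c_2 = 0*-2 + 1*3 + 0*-3 + 0*1 + 0*-13 + 0*-5 + 0*10 + 0*-1 = 3
  c_3 = 0*-2 + 0*3 + 0*-3 + -3*1 + 1*-13 + 0*-5 + 2*10 + 1*-1 = 3
  c_4 = 0*-2 + 0*3 + 0*-3 + 0*1 + -1*-13 + 0*-5 + -1*10 + 0*-1 = 3
  c_5 = 0*-2 + 0*3 + 0*-3 + 1*1 + 0*-13 + 0*-5 + 0*10 + 0*-1 = 1
  c_6 = 1*-2 + 0*3 + 0*-3 + 0*1 + 0*-13 + 0*-5 + 0*10 + -2*-1 = 0
  c_7 = 0*-2 + 0*3 + 0*-3 + 0*1 + 0*-13 + 0*-5 + 0*10 + -1*-1 = 1
  c_8 = 0*-2 + -1*3 + -1*-3 + 0*1 + 0*-13 + 0*-5 + 0*10 + 0*-1 = 0
Writing each c_i in base p = 5:
  c_1 = 1 = 1·5^0
  c_2 = 3 = 3·5^0
  c_3 = 3 = 3·5^0
  c_4 = 3 = 3·5^0
  c_5 = 1 = 1·5^0
  c_6 = 0
  c_7 = 1 = 1·5^0
  c_8 = 0
λ_0 = (1, 3, 3, 3, 1, 0, 1, 0)

((1, 3, 3, 3, 1, 0, 1, 0),)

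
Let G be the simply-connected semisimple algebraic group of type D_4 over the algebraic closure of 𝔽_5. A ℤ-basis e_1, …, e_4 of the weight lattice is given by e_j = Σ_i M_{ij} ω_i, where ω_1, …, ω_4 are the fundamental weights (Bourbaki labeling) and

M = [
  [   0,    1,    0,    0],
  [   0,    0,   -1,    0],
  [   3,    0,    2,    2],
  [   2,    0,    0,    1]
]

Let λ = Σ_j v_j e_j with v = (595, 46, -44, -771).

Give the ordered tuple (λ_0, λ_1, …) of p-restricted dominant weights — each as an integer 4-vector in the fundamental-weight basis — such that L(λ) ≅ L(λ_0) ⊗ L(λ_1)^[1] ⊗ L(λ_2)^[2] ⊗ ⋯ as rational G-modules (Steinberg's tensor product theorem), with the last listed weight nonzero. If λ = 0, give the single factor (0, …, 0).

((1, 4, 0, 4), (4, 3, 1, 3), (1, 1, 1, 1), (0, 0, 1, 3))

ω-coordinates c = M·v, v = (595, 46, -44, -771):
  c_1 = 0*595 + 1*46 + 0*-44 + 0*-771 = 46
  c_2 = 0*595 + 0*46 + -1*-44 + 0*-771 = 44
  c_3 = 3*595 + 0*46 + 2*-44 + 2*-771 = 155
  c_4 = 2*595 + 0*46 + 0*-44 + 1*-771 = 419
p = 5; digits c_i = Σ_j d_{ij}·5^j, 0 ≤ d_{ij} < 5:
  c_1 = 46 = 1·5^0 + 4·5^1 + 1·5^2
  c_2 = 44 = 4·5^0 + 3·5^1 + 1·5^2
  c_3 = 155 = 0·5^0 + 1·5^1 + 1·5^2 + 1·5^3
  c_4 = 419 = 4·5^0 + 3·5^1 + 1·5^2 + 3·5^3
Factor λ_0 = (1, 4, 0, 4)
Factor λ_1 = (4, 3, 1, 3)
Factor λ_2 = (1, 1, 1, 1)
Factor λ_3 = (0, 0, 1, 3)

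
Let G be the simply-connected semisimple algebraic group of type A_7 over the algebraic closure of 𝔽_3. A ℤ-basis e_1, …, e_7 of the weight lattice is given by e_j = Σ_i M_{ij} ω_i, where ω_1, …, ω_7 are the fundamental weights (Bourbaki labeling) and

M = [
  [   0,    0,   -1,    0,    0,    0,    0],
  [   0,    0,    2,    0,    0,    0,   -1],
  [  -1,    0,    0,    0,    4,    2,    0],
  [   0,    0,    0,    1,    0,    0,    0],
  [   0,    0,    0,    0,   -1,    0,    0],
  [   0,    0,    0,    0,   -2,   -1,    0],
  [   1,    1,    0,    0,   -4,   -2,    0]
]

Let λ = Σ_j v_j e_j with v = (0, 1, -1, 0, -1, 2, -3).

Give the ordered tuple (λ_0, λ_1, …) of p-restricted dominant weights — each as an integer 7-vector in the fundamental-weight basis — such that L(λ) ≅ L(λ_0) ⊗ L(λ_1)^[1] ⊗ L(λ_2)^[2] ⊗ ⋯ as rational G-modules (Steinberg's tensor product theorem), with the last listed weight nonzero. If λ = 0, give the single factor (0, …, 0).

((1, 1, 0, 0, 1, 0, 1),)

In the fundamental-weight basis, λ has coordinates c = M·v (v = (0, 1, -1, 0, -1, 2, -3)):
  c_1 = 0·0 + 0·1 + (-1)·(-1) + 0·0 + (0)·(-1) + 0·2 + (0)·(-3) = 1
  c_2 = 0·0 + 0·1 + (2)·(-1) + 0·0 + (0)·(-1) + 0·2 + (-1)·(-3) = 1
  c_3 = (-1)·(0) + 0·1 + (0)·(-1) + 0·0 + (4)·(-1) + 2·2 + (0)·(-3) = 0
  c_4 = 0·0 + 0·1 + (0)·(-1) + 1·0 + (0)·(-1) + 0·2 + (0)·(-3) = 0
  c_5 = 0·0 + 0·1 + (0)·(-1) + 0·0 + (-1)·(-1) + 0·2 + (0)·(-3) = 1
  c_6 = 0·0 + 0·1 + (0)·(-1) + 0·0 + (-2)·(-1) + (-1)·(2) + (0)·(-3) = 0
  c_7 = 1·0 + 1·1 + (0)·(-1) + 0·0 + (-4)·(-1) + (-2)·(2) + (0)·(-3) = 1
Base-3 expansion of each c_i:
  c_1 = 1 = 1·3^0
  c_2 = 1 = 1·3^0
  c_3 = 0
  c_4 = 0
  c_5 = 1 = 1·3^0
  c_6 = 0
  c_7 = 1 = 1·3^0
p-restricted factor λ_0 = (1, 1, 0, 0, 1, 0, 1)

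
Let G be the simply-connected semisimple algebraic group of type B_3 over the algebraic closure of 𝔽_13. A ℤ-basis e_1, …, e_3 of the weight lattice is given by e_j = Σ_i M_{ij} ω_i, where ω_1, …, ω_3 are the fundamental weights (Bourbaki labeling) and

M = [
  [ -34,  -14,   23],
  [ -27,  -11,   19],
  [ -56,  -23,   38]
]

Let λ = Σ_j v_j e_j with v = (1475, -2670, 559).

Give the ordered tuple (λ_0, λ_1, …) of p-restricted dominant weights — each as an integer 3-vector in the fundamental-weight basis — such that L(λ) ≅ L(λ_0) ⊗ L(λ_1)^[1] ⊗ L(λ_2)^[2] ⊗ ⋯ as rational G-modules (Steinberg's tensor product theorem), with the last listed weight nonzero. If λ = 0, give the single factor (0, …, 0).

((9, 10, 0), (6, 12, 4))

ω-coordinates c = M·v, v = (1475, -2670, 559):
  c_1 = (-34)·(1475) + (-14)·(-2670) + 23·559 = 87
  c_2 = (-27)·(1475) + (-11)·(-2670) + 19·559 = 166
  c_3 = (-56)·(1475) + (-23)·(-2670) + 38·559 = 52
Expand coordinatewise in base 13:
  c_1 = 87 = 9·13^0 + 6·13^1
  c_2 = 166 = 10·13^0 + 12·13^1
  c_3 = 52 = 0·13^0 + 4·13^1
λ_0 = (9, 10, 0)
λ_1 = (6, 12, 4)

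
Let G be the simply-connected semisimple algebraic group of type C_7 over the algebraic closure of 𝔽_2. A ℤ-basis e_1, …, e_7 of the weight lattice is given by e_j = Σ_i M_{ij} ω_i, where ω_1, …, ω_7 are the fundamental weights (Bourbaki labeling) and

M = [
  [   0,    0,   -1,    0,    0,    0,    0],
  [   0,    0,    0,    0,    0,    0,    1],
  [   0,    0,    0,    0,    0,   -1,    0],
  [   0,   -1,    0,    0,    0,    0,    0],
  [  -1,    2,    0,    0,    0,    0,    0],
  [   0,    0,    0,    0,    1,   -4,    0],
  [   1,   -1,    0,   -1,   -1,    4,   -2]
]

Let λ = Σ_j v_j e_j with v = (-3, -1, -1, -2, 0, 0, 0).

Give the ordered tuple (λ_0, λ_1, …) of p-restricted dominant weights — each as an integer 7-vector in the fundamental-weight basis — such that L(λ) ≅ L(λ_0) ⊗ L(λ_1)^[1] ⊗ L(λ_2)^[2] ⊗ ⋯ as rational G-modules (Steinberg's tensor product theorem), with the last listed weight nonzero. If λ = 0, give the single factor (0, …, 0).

((1, 0, 0, 1, 1, 0, 0),)

Change of basis e → ω: c = M·v where v = (-3, -1, -1, -2, 0, 0, 0):
  c_1 = (0)·(-3) + (0)·(-1) + (-1)·(-1) + (0)·(-2) + (0)·(0) + (0)·(0) + (0)·(0) = 1
  c_2 = (0)·(-3) + (0)·(-1) + (0)·(-1) + (0)·(-2) + (0)·(0) + (0)·(0) + (1)·(0) = 0
  c_3 = (0)·(-3) + (0)·(-1) + (0)·(-1) + (0)·(-2) + (0)·(0) + (-1)·(0) + (0)·(0) = 0
  c_4 = (0)·(-3) + (-1)·(-1) + (0)·(-1) + (0)·(-2) + (0)·(0) + (0)·(0) + (0)·(0) = 1
  c_5 = (-1)·(-3) + (2)·(-1) + (0)·(-1) + (0)·(-2) + (0)·(0) + (0)·(0) + (0)·(0) = 1
  c_6 = (0)·(-3) + (0)·(-1) + (0)·(-1) + (0)·(-2) + (1)·(0) + (-4)·(0) + (0)·(0) = 0
  c_7 = (1)·(-3) + (-1)·(-1) + (0)·(-1) + (-1)·(-2) + (-1)·(0) + (4)·(0) + (-2)·(0) = 0
p = 2; digits c_i = Σ_j d_{ij}·2^j, 0 ≤ d_{ij} < 2:
  c_1 = 1 = 1·2^0
  c_2 = 0
  c_3 = 0
  c_4 = 1 = 1·2^0
  c_5 = 1 = 1·2^0
  c_6 = 0
  c_7 = 0
p-restricted factor λ_0 = (1, 0, 0, 1, 1, 0, 0)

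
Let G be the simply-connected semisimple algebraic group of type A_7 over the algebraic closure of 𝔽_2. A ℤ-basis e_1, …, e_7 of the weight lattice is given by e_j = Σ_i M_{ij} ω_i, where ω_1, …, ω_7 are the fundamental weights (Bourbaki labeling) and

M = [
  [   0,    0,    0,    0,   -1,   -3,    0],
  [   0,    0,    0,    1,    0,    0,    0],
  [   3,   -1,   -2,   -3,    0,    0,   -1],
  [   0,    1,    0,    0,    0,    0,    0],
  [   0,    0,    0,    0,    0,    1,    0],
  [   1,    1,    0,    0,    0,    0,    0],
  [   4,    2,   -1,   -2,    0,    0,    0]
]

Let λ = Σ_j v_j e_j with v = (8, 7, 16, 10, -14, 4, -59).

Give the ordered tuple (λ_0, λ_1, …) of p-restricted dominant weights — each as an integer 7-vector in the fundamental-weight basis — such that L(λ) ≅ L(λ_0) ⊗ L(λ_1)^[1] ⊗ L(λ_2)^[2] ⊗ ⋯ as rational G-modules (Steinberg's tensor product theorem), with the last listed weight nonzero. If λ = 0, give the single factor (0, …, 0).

((0, 0, 0, 1, 0, 1, 0), (1, 1, 1, 1, 0, 1, 1), (0, 0, 1, 1, 1, 1, 0), (0, 1, 1, 0, 0, 1, 1))

In the fundamental-weight basis, λ has coordinates c = M·v (v = (8, 7, 16, 10, -14, 4, -59)):
  c_1 = 0*8 + 0*7 + 0*16 + 0*10 + -1*-14 + -3*4 + 0*-59 = 2
  c_2 = 0*8 + 0*7 + 0*16 + 1*10 + 0*-14 + 0*4 + 0*-59 = 10
  c_3 = 3*8 + -1*7 + -2*16 + -3*10 + 0*-14 + 0*4 + -1*-59 = 14
  c_4 = 0*8 + 1*7 + 0*16 + 0*10 + 0*-14 + 0*4 + 0*-59 = 7
  c_5 = 0*8 + 0*7 + 0*16 + 0*10 + 0*-14 + 1*4 + 0*-59 = 4
  c_6 = 1*8 + 1*7 + 0*16 + 0*10 + 0*-14 + 0*4 + 0*-59 = 15
  c_7 = 4*8 + 2*7 + -1*16 + -2*10 + 0*-14 + 0*4 + 0*-59 = 10
Expand coordinatewise in base 2:
  c_1 = 2 = 0·2^0 + 1·2^1
  c_2 = 10 = 0·2^0 + 1·2^1 + 0·2^2 + 1·2^3
  c_3 = 14 = 0·2^0 + 1·2^1 + 1·2^2 + 1·2^3
  c_4 = 7 = 1·2^0 + 1·2^1 + 1·2^2
  c_5 = 4 = 0·2^0 + 0·2^1 + 1·2^2
  c_6 = 15 = 1·2^0 + 1·2^1 + 1·2^2 + 1·2^3
  c_7 = 10 = 0·2^0 + 1·2^1 + 0·2^2 + 1·2^3
p-restricted factor λ_0 = (0, 0, 0, 1, 0, 1, 0)
p-restricted factor λ_1 = (1, 1, 1, 1, 0, 1, 1)
p-restricted factor λ_2 = (0, 0, 1, 1, 1, 1, 0)
p-restricted factor λ_3 = (0, 1, 1, 0, 0, 1, 1)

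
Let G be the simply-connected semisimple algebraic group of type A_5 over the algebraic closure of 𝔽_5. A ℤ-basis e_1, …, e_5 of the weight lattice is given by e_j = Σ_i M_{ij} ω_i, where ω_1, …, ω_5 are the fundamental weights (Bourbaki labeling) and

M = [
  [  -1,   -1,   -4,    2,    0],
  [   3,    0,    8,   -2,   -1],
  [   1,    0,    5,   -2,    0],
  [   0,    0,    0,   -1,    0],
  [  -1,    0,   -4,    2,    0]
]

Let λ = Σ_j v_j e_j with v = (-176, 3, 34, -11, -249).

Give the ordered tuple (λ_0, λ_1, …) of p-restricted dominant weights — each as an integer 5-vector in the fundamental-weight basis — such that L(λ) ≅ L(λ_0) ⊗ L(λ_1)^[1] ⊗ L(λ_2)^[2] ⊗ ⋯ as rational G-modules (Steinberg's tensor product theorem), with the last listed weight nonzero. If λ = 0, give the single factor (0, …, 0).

((0, 0, 1, 1, 3), (3, 3, 3, 2, 3))

ω-coordinates c = M·v, v = (-176, 3, 34, -11, -249):
  c_1 = (-1)·(-176) + (-1)·(3) + (-4)·(34) + (2)·(-11) + (0)·(-249) = 15
  c_2 = (3)·(-176) + 0·3 + 8·34 + (-2)·(-11) + (-1)·(-249) = 15
  c_3 = (1)·(-176) + 0·3 + 5·34 + (-2)·(-11) + (0)·(-249) = 16
  c_4 = (0)·(-176) + 0·3 + 0·34 + (-1)·(-11) + (0)·(-249) = 11
  c_5 = (-1)·(-176) + 0·3 + (-4)·(34) + (2)·(-11) + (0)·(-249) = 18
Base-5 expansion of each c_i:
  c_1 = 15 = 0·5^0 + 3·5^1
  c_2 = 15 = 0·5^0 + 3·5^1
  c_3 = 16 = 1·5^0 + 3·5^1
  c_4 = 11 = 1·5^0 + 2·5^1
  c_5 = 18 = 3·5^0 + 3·5^1
Factor λ_0 = (0, 0, 1, 1, 3)
Factor λ_1 = (3, 3, 3, 2, 3)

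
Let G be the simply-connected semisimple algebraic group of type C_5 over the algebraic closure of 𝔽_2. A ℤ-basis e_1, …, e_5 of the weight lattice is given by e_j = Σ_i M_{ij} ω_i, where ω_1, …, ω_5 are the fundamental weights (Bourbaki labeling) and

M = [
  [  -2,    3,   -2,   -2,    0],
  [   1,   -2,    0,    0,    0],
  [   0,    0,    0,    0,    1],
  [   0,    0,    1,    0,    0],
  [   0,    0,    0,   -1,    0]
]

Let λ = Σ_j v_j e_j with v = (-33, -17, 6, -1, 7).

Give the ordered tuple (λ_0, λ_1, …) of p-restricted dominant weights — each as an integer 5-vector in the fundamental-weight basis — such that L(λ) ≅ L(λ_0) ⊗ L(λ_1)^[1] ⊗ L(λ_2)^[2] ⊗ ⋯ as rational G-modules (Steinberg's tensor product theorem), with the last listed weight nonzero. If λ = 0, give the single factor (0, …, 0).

ω-coordinates c = M·v, v = (-33, -17, 6, -1, 7):
  c_1 = (-2)·(-33) + (3)·(-17) + (-2)·(6) + (-2)·(-1) + 0·7 = 5
  c_2 = (1)·(-33) + (-2)·(-17) + 0·6 + (0)·(-1) + 0·7 = 1
  c_3 = (0)·(-33) + (0)·(-17) + 0·6 + (0)·(-1) + 1·7 = 7
  c_4 = (0)·(-33) + (0)·(-17) + 1·6 + (0)·(-1) + 0·7 = 6
  c_5 = (0)·(-33) + (0)·(-17) + 0·6 + (-1)·(-1) + 0·7 = 1
Expand coordinatewise in base 2:
  c_1 = 5 = 1·2^0 + 0·2^1 + 1·2^2
  c_2 = 1 = 1·2^0
  c_3 = 7 = 1·2^0 + 1·2^1 + 1·2^2
  c_4 = 6 = 0·2^0 + 1·2^1 + 1·2^2
  c_5 = 1 = 1·2^0
p-restricted factor λ_0 = (1, 1, 1, 0, 1)
p-restricted factor λ_1 = (0, 0, 1, 1, 0)
p-restricted factor λ_2 = (1, 0, 1, 1, 0)

((1, 1, 1, 0, 1), (0, 0, 1, 1, 0), (1, 0, 1, 1, 0))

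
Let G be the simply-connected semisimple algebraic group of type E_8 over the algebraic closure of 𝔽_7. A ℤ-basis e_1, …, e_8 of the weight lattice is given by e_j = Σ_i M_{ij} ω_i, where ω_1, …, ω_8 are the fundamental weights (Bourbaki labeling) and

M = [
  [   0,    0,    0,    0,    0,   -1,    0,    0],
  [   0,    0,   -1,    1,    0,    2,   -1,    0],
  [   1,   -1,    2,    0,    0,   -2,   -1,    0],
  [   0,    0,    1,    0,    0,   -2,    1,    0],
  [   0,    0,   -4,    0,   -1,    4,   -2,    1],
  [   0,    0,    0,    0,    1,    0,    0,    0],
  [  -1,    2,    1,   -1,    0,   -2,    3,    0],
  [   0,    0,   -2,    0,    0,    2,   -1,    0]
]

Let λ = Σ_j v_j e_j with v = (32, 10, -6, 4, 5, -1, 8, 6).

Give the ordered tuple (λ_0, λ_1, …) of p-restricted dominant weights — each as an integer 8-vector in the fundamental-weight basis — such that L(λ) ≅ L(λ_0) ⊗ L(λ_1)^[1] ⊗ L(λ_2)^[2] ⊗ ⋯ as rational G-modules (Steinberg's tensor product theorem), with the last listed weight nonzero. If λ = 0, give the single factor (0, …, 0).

Change of basis e → ω: c = M·v where v = (32, 10, -6, 4, 5, -1, 8, 6):
  c_1 = (0)·(32) + (0)·(10) + (0)·(-6) + (0)·(4) + (0)·(5) + (-1)·(-1) + (0)·(8) + (0)·(6) = 1
  c_2 = (0)·(32) + (0)·(10) + (-1)·(-6) + (1)·(4) + (0)·(5) + (2)·(-1) + (-1)·(8) + (0)·(6) = 0
  c_3 = (1)·(32) + (-1)·(10) + (2)·(-6) + (0)·(4) + (0)·(5) + (-2)·(-1) + (-1)·(8) + (0)·(6) = 4
  c_4 = (0)·(32) + (0)·(10) + (1)·(-6) + (0)·(4) + (0)·(5) + (-2)·(-1) + (1)·(8) + (0)·(6) = 4
  c_5 = (0)·(32) + (0)·(10) + (-4)·(-6) + (0)·(4) + (-1)·(5) + (4)·(-1) + (-2)·(8) + (1)·(6) = 5
  c_6 = (0)·(32) + (0)·(10) + (0)·(-6) + (0)·(4) + (1)·(5) + (0)·(-1) + (0)·(8) + (0)·(6) = 5
  c_7 = (-1)·(32) + (2)·(10) + (1)·(-6) + (-1)·(4) + (0)·(5) + (-2)·(-1) + (3)·(8) + (0)·(6) = 4
  c_8 = (0)·(32) + (0)·(10) + (-2)·(-6) + (0)·(4) + (0)·(5) + (2)·(-1) + (-1)·(8) + (0)·(6) = 2
Expand coordinatewise in base 7:
  c_1 = 1 = 1·7^0
  c_2 = 0
  c_3 = 4 = 4·7^0
  c_4 = 4 = 4·7^0
  c_5 = 5 = 5·7^0
  c_6 = 5 = 5·7^0
  c_7 = 4 = 4·7^0
  c_8 = 2 = 2·7^0
Factor λ_0 = (1, 0, 4, 4, 5, 5, 4, 2)

((1, 0, 4, 4, 5, 5, 4, 2),)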